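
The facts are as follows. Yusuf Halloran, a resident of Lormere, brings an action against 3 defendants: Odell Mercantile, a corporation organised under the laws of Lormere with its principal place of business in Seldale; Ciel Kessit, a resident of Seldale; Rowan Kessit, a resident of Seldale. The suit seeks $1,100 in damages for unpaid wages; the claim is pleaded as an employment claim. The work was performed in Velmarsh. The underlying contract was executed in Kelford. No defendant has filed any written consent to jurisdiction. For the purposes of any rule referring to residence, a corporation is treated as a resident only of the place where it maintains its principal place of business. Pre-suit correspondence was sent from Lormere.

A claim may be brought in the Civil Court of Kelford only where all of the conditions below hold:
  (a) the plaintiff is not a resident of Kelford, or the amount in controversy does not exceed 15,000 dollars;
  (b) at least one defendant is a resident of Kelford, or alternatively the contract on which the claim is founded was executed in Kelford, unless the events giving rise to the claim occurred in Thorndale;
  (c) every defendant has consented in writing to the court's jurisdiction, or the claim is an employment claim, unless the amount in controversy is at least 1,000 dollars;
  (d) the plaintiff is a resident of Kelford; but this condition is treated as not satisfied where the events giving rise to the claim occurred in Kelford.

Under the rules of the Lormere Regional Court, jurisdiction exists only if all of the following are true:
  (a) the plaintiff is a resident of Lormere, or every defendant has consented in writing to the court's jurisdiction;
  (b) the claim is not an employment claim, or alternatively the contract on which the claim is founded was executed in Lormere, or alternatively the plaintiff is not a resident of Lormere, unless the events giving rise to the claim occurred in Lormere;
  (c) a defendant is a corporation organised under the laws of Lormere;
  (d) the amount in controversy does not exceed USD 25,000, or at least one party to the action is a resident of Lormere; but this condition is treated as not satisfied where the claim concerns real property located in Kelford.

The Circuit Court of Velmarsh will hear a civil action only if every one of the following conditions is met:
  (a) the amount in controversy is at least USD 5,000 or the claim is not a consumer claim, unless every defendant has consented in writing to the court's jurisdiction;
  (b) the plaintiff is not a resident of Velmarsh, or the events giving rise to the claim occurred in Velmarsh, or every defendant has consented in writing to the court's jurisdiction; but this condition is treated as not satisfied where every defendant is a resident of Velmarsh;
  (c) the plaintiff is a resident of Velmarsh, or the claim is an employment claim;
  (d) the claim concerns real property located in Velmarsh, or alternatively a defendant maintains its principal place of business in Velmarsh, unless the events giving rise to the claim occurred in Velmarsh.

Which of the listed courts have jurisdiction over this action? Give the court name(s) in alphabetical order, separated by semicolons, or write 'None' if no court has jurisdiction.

the Circuit Court of Velmarsh

The Civil Court of Kelford:
  (a) The plaintiff resides in Lormere, which is not Kelford, so one alternative holds. Condition met.
  (b) The contract was executed in Kelford, so one alternative holds. Condition met.
  (c) The claim is an employment claim, so this disjunct is met. Satisfied.
  (d) The plaintiff resides in Lormere, not Kelford. Condition not met.
  → The court lacks jurisdiction.
The Lormere Regional Court:
  (a) The plaintiff resides in Lormere, so one alternative holds. Met.
  (b) The claim is an employment claim; the contract was executed in Kelford, not Lormere; the plaintiff resides in Lormere — every alternative fails. The proviso offers no rescue either, since the operative events occurred in Velmarsh, not Lormere. Condition not met.
  (c) Odell Mercantile is organised under the laws of Lormere. Met.
  (d) The amount in controversy is $1,100, within the 25,000 dollars ceiling, so this disjunct is met. The exception is not triggered, since the claim does not concern real property. Condition met.
  → The court lacks jurisdiction.
The Circuit Court of Velmarsh:
  (a) The claim is an employment claim, not a consumer claim — that alternative is enough. Satisfied.
  (b) The plaintiff resides in Lormere, which is not Velmarsh, so this disjunct is met. The carve-out does not apply: the defendants reside as follows — Odell Mercantile in Seldale, Ciel Kessit in Seldale, Rowan Kessit in Seldale — not all in Velmarsh. Met.
  (c) The claim is an employment claim, which satisfies one of the alternatives. Condition met.
  (d) The claim does not concern real property; the corporate defendant(s) have their principal place of business in Seldale, not Velmarsh — no alternative holds. But the operative events occurred in Velmarsh, and the 'unless' clause therefore excuses the requirement. Satisfied.
  → Every requirement is satisfied — jurisdiction.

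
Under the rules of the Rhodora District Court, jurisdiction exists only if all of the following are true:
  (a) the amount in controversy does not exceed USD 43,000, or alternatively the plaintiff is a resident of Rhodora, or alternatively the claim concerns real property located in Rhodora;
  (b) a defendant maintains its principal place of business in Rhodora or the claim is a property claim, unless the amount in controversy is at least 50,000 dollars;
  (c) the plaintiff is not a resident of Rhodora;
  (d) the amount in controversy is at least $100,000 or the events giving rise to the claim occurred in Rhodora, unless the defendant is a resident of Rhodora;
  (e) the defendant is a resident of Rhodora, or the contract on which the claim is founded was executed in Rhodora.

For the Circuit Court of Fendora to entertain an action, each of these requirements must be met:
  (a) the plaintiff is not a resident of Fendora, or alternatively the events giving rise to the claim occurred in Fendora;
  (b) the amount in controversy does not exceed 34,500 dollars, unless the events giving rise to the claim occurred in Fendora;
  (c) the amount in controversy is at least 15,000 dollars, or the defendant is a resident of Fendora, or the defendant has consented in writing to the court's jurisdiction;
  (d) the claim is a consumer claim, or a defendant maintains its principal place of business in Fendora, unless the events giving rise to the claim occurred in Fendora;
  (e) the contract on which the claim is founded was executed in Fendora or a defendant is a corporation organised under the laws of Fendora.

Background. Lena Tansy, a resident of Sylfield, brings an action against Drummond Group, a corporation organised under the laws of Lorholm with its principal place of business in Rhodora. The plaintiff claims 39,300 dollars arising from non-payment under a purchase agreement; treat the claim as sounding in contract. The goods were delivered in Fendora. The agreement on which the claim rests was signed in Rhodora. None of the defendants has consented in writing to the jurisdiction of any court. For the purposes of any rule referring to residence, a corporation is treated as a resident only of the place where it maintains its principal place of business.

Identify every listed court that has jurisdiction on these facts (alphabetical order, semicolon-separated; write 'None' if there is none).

the Rhodora District Court

The Rhodora District Court:
  (a) The amount in controversy is $39,300, within the $43,000 ceiling, which satisfies one of the alternatives. Met.
  (b) Drummond Group has its principal place of business in Rhodora — that alternative is enough. Met.
  (c) The plaintiff resides in Sylfield, which is not Rhodora. Met.
  (d) The amount in controversy is 39,300 dollars, below the $100,000 floor; the operative events occurred in Fendora, not Rhodora — no alternative holds. But the defendant resides in Rhodora, and the 'unless' clause therefore excuses the requirement. Satisfied.
  (e) The defendant resides in Rhodora, so one alternative holds. Condition met.
  → The court has jurisdiction.
The Circuit Court of Fendora:
  (a) The plaintiff resides in Sylfield, which is not Fendora, so one alternative holds. Satisfied.
  (b) The amount in controversy is $39,300, above the USD 34,500 ceiling. But the operative events occurred in Fendora, and the 'unless' clause therefore excuses the requirement. Met.
  (c) The amount in controversy is 39,300 dollars, which meets the 15,000 dollars floor, which satisfies one of the alternatives. Satisfied.
  (d) The claim is a contract claim, not a consumer claim; the corporate defendant(s) have their principal place of business in Rhodora, not Fendora — no alternative holds. The proviso rescues it, though: the operative events occurred in Fendora. Condition met.
  (e) The contract was executed in Rhodora, not Fendora; the corporate defendant(s) are organised in Lorholm, not Fendora — no alternative holds. Not satisfied.
  → No jurisdiction.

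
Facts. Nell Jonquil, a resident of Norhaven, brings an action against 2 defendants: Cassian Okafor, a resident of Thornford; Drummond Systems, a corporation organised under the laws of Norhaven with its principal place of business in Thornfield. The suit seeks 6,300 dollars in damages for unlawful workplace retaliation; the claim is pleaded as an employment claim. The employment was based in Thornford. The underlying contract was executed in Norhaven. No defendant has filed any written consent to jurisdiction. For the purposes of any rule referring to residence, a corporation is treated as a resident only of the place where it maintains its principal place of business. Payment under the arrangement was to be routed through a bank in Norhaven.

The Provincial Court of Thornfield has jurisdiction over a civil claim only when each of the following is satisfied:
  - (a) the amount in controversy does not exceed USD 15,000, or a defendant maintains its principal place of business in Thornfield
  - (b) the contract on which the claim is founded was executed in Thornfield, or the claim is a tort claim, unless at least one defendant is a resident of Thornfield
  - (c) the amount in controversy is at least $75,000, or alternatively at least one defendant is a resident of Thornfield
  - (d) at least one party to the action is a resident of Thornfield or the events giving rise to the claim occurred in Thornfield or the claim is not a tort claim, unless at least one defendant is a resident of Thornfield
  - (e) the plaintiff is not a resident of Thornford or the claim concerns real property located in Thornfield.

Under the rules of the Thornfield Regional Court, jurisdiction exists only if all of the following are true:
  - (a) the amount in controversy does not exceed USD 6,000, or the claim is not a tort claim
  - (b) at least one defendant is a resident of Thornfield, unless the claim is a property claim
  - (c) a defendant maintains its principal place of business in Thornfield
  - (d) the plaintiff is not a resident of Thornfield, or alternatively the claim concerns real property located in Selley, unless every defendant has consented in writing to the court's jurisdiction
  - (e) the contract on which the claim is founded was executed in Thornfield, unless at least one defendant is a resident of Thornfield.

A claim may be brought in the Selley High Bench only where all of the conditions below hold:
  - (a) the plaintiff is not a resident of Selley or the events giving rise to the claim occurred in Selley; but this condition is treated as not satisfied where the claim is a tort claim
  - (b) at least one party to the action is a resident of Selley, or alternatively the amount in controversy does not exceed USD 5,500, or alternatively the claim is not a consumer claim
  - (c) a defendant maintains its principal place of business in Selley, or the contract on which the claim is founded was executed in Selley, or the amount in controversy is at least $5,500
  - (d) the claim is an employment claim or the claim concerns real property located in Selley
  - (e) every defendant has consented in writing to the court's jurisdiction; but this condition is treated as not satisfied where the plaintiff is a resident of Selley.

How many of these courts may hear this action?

The Provincial Court of Thornfield:
  (a) The amount in controversy is 6,300 dollars, within the USD 15,000 ceiling, so one alternative holds. Met.
  (b) The contract was executed in Norhaven, not Thornfield; the claim is an employment claim, not a tort claim — every alternative fails. The proviso rescues it, though: Drummond Systems resides in Thornfield. Condition met.
  (c) Drummond Systems resides in Thornfield, which satisfies one of the alternatives. Condition met.
  (d) Drummond Systems resides in Thornfield, so one alternative holds. Satisfied.
  (e) The plaintiff resides in Norhaven, which is not Thornford — that alternative is enough. Satisfied.
  → Every requirement is satisfied — jurisdiction.
The Thornfield Regional Court:
  (a) The claim is an employment claim, not a tort claim, which satisfies one of the alternatives. Met.
  (b) Drummond Systems resides in Thornfield. Satisfied.
  (c) Drummond Systems has its principal place of business in Thornfield. Satisfied.
  (d) The plaintiff resides in Norhaven, which is not Thornfield, so one alternative holds. Met.
  (e) The contract was executed in Norhaven, not Thornfield. The proviso rescues it, though: Drummond Systems resides in Thornfield. Met.
  → The court has jurisdiction.
The Selley High Bench:
  (a) The plaintiff resides in Norhaven, which is not Selley — that alternative is enough. The exception is not triggered, since the claim is an employment claim, not a tort claim. Met.
  (b) The claim is an employment claim, not a consumer claim — that alternative is enough. Satisfied.
  (c) The amount in controversy is USD 6,300, which meets the $5,500 floor, so one alternative holds. Condition met.
  (d) The claim is an employment claim — that alternative is enough. Met.
  (e) No such written consent has been filed. Condition not met.
  → Not every requirement is met — no jurisdiction.
Courts with jurisdiction: the Provincial Court of Thornfield, the Thornfield Regional Court — 2 in total.

2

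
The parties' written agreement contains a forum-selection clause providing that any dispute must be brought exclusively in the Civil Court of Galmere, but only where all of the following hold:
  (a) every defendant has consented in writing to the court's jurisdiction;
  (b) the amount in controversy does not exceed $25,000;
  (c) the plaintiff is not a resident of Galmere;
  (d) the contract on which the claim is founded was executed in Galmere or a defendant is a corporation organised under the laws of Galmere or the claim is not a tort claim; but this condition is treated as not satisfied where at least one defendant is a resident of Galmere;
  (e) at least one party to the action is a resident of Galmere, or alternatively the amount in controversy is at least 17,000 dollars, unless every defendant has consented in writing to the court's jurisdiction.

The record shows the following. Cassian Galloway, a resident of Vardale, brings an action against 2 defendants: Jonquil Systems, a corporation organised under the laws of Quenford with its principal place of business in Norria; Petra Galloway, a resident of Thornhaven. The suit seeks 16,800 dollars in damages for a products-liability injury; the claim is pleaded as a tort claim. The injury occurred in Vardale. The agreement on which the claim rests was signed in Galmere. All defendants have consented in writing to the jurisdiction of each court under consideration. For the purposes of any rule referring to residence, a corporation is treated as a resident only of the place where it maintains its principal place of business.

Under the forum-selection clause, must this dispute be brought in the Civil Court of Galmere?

Yes

The Civil Court of Galmere:
  (a) Every defendant has filed written consent. Satisfied.
  (b) The amount in controversy is $16,800, within the 25,000 dollars ceiling. Condition met.
  (c) The plaintiff resides in Vardale, which is not Galmere. Met.
  (d) The contract was executed in Galmere, so one alternative holds. The carve-out does not apply: no defendant resides in Galmere (they reside in Norria, Thornhaven). Satisfied.
  (e) No party resides in Galmere; the amount in controversy is $16,800, below the $17,000 floor — no alternative holds. The proviso rescues it, though: every defendant has filed written consent. Met.
  → Forum clause is triggered.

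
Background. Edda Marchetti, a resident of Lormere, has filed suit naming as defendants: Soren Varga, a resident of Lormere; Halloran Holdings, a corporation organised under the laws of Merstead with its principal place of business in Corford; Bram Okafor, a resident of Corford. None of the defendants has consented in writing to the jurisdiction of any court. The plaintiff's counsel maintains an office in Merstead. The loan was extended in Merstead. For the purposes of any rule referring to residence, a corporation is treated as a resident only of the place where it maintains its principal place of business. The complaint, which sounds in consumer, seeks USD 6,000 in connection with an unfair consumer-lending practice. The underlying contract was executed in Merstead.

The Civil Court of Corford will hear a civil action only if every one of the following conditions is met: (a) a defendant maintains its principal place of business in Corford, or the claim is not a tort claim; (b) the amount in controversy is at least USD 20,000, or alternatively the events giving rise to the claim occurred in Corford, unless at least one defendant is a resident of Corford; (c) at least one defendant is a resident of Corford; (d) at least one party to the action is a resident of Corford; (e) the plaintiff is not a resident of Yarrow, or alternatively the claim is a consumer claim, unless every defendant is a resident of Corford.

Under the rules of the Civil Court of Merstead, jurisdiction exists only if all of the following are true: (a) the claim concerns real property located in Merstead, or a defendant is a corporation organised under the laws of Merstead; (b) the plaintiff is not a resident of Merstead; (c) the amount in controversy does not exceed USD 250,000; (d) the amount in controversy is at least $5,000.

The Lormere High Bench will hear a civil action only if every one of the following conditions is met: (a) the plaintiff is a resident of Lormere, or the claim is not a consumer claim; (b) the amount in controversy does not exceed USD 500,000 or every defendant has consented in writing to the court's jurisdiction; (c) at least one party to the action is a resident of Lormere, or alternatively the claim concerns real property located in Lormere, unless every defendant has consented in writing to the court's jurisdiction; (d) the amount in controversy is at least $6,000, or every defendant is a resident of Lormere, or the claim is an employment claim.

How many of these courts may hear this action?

3

The Civil Court of Corford:
  (a) Halloran Holdings has its principal place of business in Corford, which satisfies one of the alternatives. Condition met.
  (b) The amount in controversy is USD 6,000, below the 20,000 dollars floor; the operative events occurred in Merstead, not Corford — every alternative fails. But Halloran Holdings resides in Corford, and the 'unless' clause therefore excuses the requirement. Met.
  (c) Halloran Holdings resides in Corford. Met.
  (d) Halloran Holdings resides in Corford. Satisfied.
  (e) The plaintiff resides in Lormere, which is not Yarrow — that alternative is enough. Satisfied.
  → The court has jurisdiction.
The Civil Court of Merstead:
  (a) Halloran Holdings is organised under the laws of Merstead, so this disjunct is met. Condition met.
  (b) The plaintiff resides in Lormere, which is not Merstead. Condition met.
  (c) The amount in controversy is 6,000 dollars, within the USD 250,000 ceiling. Satisfied.
  (d) The amount in controversy is 6,000 dollars, which meets the USD 5,000 floor. Condition met.
  → Every requirement is satisfied — jurisdiction.
The Lormere High Bench:
  (a) The plaintiff resides in Lormere — that alternative is enough. Met.
  (b) The amount in controversy is 6,000 dollars, within the USD 500,000 ceiling — that alternative is enough. Met.
  (c) Edda Marchetti resides in Lormere, so this disjunct is met. Met.
  (d) The amount in controversy is $6,000, which meets the 6,000 dollars floor, so one alternative holds. Satisfied.
  → The court has jurisdiction.
Courts with jurisdiction: the Civil Court of Corford, the Civil Court of Merstead, the Lormere High Bench — 3 in total.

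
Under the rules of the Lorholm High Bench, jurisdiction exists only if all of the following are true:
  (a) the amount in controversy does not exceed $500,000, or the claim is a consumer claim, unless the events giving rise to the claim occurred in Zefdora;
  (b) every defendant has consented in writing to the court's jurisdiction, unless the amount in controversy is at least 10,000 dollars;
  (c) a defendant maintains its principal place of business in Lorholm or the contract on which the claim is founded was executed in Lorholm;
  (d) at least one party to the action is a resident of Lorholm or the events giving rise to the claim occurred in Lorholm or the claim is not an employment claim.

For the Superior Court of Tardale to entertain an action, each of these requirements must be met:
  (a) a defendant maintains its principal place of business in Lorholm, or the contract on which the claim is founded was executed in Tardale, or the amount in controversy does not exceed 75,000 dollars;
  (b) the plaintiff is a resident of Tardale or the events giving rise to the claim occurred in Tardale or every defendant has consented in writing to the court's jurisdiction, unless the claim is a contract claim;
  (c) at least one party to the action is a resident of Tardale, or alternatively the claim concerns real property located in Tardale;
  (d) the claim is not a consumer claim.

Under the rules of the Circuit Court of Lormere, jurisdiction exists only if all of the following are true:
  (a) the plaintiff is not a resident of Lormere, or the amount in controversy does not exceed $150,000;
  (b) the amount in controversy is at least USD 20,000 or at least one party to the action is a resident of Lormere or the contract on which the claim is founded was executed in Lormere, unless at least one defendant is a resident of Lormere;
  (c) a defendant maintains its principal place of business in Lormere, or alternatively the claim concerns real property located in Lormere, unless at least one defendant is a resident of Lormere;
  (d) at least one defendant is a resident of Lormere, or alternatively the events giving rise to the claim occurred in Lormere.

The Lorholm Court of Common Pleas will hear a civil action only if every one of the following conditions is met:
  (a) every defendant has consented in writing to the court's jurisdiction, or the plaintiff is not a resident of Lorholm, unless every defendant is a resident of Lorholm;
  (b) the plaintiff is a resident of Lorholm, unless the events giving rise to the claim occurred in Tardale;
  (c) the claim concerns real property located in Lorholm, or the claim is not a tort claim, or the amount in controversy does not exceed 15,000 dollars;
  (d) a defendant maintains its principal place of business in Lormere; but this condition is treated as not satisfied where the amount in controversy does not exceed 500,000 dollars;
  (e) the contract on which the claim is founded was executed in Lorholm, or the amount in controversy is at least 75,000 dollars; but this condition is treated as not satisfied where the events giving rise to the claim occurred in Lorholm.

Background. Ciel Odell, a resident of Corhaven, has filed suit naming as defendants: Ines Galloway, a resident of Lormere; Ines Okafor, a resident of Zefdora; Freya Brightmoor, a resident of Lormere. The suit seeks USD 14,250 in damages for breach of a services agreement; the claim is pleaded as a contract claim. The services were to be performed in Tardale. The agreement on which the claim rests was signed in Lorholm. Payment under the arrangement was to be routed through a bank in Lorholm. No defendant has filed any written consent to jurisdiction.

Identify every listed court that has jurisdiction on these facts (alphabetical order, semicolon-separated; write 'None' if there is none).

The Lorholm High Bench:
  (a) The amount in controversy is 14,250 dollars, within the $500,000 ceiling, which satisfies one of the alternatives. Met.
  (b) No such written consent has been filed. The proviso rescues it, though: the amount in controversy is 14,250 dollars, which meets the 10,000 dollars floor. Satisfied.
  (c) The contract was executed in Lorholm — that alternative is enough. Condition met.
  (d) The claim is a contract claim, not an employment claim, which satisfies one of the alternatives. Satisfied.
  → Every requirement is satisfied — jurisdiction.
The Superior Court of Tardale:
  (a) The amount in controversy is USD 14,250, within the $75,000 ceiling — that alternative is enough. Condition met.
  (b) The operative events occurred in Tardale, so one alternative holds. Satisfied.
  (c) No party resides in Tardale; the claim does not concern real property — none of the alternatives is met. Fails.
  (d) The claim is a contract claim, not a consumer claim. Met.
  → Not every requirement is met — no jurisdiction.
The Circuit Court of Lormere:
  (a) The plaintiff resides in Corhaven, which is not Lormere, so one alternative holds. Satisfied.
  (b) Ines Galloway resides in Lormere, so this disjunct is met. Satisfied.
  (c) No defendant is a corporation; the claim does not concern real property — every alternative fails. But Ines Galloway resides in Lormere, and the 'unless' clause therefore excuses the requirement. Condition met.
  (d) Ines Galloway resides in Lormere, so this disjunct is met. Met.
  → The court has jurisdiction.
The Lorholm Court of Common Pleas:
  (a) The plaintiff resides in Corhaven, which is not Lorholm, which satisfies one of the alternatives. Condition met.
  (b) The plaintiff resides in Corhaven, not Lorholm. But the operative events occurred in Tardale, and the 'unless' clause therefore excuses the requirement. Satisfied.
  (c) The claim is a contract claim, not a tort claim, so one alternative holds. Condition met.
  (d) No defendant is a corporation. Condition not met.
  (e) The contract was executed in Lorholm, so one alternative holds. The carve-out does not apply: the operative events occurred in Tardale, not Lorholm. Condition met.
  → Not every requirement is met — no jurisdiction.

the Circuit Court of Lormere; the Lorholm High Bench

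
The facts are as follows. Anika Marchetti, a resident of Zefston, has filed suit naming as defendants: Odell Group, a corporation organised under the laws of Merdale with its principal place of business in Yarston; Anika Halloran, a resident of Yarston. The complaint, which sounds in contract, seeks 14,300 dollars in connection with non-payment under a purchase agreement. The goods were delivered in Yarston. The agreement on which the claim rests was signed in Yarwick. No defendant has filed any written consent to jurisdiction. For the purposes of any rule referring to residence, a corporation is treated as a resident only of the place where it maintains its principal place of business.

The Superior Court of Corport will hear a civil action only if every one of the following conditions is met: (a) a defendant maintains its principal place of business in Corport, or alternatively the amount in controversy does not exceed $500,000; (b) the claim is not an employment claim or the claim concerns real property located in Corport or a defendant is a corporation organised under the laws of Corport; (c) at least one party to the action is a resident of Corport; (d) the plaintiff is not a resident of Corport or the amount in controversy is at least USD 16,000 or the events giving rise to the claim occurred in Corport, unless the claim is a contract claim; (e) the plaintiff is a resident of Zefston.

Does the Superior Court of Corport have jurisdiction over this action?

The Superior Court of Corport:
  (a) The amount in controversy is USD 14,300, within the 500,000 dollars ceiling — that alternative is enough. Satisfied.
  (b) The claim is a contract claim, not an employment claim, so this disjunct is met. Condition met.
  (c) No party resides in Corport. Fails.
  (d) The plaintiff resides in Zefston, which is not Corport, so one alternative holds. Condition met.
  (e) The plaintiff resides in Zefston. Met.
  → Not every requirement is met — no jurisdiction.

No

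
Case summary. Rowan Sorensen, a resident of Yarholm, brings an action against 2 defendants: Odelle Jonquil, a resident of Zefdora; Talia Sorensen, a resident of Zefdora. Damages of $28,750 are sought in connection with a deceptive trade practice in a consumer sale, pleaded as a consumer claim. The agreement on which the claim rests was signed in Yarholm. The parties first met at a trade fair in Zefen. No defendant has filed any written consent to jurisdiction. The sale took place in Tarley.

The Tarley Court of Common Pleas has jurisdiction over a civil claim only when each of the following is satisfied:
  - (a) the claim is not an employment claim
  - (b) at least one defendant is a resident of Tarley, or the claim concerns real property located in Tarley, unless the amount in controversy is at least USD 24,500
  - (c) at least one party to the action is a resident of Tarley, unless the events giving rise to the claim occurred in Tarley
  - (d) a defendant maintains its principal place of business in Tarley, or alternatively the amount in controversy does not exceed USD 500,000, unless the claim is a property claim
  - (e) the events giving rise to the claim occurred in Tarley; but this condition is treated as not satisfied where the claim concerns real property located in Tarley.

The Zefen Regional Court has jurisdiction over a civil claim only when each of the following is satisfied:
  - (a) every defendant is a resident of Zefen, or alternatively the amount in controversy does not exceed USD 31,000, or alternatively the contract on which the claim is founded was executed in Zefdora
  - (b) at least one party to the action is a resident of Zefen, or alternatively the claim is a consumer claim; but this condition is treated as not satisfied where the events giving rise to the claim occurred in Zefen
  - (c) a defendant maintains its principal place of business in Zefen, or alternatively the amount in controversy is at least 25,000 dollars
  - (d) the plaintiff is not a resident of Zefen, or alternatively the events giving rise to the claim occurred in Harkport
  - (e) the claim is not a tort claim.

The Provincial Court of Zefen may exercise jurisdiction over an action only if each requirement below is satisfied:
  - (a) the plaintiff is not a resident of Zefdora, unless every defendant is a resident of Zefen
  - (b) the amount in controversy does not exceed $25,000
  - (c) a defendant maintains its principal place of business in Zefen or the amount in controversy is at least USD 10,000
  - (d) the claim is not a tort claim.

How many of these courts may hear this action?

The Tarley Court of Common Pleas:
  (a) The claim is a consumer claim, not an employment claim. Satisfied.
  (b) No defendant resides in Tarley (they reside in Zefdora, Zefdora); the claim does not concern real property — none of the alternatives is met. However, the amount in controversy is $28,750, which meets the USD 24,500 floor, so the 'unless' proviso supplies this condition. Condition met.
  (c) No party resides in Tarley. However, the operative events occurred in Tarley, so the 'unless' proviso supplies this condition. Satisfied.
  (d) The amount in controversy is $28,750, within the $500,000 ceiling — that alternative is enough. Satisfied.
  (e) The operative events occurred in Tarley. The carve-out does not apply: the claim does not concern real property. Satisfied.
  → Jurisdiction lies.
The Zefen Regional Court:
  (a) The amount in controversy is 28,750 dollars, within the USD 31,000 ceiling, so one alternative holds. Condition met.
  (b) The claim is a consumer claim — that alternative is enough. The carve-out does not apply: the operative events occurred in Tarley, not Zefen. Condition met.
  (c) The amount in controversy is 28,750 dollars, which meets the $25,000 floor, so one alternative holds. Met.
  (d) The plaintiff resides in Yarholm, which is not Zefen — that alternative is enough. Met.
  (e) The claim is a consumer claim, not a tort claim. Condition met.
  → All conditions met; jurisdiction exists.
The Provincial Court of Zefen:
  (a) The plaintiff resides in Yarholm, which is not Zefdora. Satisfied.
  (b) The amount in controversy is USD 28,750, above the USD 25,000 ceiling. Not met.
  (c) The amount in controversy is USD 28,750, which meets the $10,000 floor, which satisfies one of the alternatives. Condition met.
  (d) The claim is a consumer claim, not a tort claim. Condition met.
  → Not every requirement is met — no jurisdiction.
Courts with jurisdiction: the Tarley Court of Common Pleas, the Zefen Regional Court — 2 in total.

2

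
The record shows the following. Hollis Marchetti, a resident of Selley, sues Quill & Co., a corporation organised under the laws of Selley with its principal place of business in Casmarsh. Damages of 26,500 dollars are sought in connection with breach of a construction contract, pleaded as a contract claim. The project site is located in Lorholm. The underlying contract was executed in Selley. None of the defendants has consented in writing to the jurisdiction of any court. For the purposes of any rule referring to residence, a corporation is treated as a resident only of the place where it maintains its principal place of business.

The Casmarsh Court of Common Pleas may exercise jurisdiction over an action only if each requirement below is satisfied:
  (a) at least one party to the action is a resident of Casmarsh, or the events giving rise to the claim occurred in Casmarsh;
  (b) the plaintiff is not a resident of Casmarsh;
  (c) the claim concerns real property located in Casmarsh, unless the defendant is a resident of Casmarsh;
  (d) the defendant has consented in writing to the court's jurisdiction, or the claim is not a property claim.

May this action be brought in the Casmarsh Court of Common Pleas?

Yes

The Casmarsh Court of Common Pleas:
  (a) Quill & Co. resides in Casmarsh — that alternative is enough. Condition met.
  (b) The plaintiff resides in Selley, which is not Casmarsh. Satisfied.
  (c) The claim does not concern real property. But the defendant resides in Casmarsh, and the 'unless' clause therefore excuses the requirement. Met.
  (d) The claim is a contract claim, not a property claim, so one alternative holds. Met.
  → The court has jurisdiction.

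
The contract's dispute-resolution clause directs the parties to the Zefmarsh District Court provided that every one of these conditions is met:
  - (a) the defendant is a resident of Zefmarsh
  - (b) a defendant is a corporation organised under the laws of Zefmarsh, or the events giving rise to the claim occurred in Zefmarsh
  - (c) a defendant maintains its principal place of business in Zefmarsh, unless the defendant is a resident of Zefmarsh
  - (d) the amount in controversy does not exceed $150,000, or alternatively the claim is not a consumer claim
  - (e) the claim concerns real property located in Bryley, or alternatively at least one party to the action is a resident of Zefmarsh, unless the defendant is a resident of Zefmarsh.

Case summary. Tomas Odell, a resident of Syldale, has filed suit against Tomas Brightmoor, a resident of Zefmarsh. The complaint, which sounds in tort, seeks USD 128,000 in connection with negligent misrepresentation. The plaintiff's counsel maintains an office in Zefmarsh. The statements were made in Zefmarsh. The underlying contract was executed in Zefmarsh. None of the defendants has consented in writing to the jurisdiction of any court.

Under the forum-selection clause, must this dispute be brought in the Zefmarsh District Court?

The Zefmarsh District Court:
  (a) The defendant resides in Zefmarsh. Satisfied.
  (b) The operative events occurred in Zefmarsh, which satisfies one of the alternatives. Met.
  (c) No defendant is a corporation. But the defendant resides in Zefmarsh, and the 'unless' clause therefore excuses the requirement. Satisfied.
  (d) The amount in controversy is $128,000, within the USD 150,000 ceiling — that alternative is enough. Met.
  (e) Tomas Brightmoor resides in Zefmarsh — that alternative is enough. Satisfied.
  → The clause applies.

Yes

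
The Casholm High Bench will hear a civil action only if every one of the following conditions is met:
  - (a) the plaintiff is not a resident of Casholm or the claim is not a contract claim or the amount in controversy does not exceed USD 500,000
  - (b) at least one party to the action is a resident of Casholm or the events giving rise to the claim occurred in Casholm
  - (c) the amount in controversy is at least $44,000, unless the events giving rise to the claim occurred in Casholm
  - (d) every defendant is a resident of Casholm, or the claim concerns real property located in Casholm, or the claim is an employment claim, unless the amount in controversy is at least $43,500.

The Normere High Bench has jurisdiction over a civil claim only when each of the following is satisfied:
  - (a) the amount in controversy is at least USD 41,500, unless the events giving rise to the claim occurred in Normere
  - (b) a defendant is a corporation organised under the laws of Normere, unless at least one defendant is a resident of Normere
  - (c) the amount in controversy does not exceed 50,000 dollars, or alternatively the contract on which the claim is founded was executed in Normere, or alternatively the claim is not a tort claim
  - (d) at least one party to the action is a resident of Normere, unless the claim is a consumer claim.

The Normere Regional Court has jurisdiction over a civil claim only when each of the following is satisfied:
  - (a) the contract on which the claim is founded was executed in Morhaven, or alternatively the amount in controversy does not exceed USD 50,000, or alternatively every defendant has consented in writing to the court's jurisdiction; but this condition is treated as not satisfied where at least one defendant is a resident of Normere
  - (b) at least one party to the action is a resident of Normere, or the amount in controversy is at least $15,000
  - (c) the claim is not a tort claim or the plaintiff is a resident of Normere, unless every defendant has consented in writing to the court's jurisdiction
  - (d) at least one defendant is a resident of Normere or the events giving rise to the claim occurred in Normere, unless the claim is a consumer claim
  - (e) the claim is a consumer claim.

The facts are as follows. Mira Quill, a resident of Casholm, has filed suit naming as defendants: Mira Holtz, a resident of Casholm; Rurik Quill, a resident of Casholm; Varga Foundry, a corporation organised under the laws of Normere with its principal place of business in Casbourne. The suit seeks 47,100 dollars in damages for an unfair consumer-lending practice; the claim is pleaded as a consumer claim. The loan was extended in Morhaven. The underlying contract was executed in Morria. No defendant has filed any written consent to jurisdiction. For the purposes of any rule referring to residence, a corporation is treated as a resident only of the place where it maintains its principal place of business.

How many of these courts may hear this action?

3

The Casholm High Bench:
  (a) The claim is a consumer claim, not a contract claim, which satisfies one of the alternatives. Satisfied.
  (b) Mira Quill resides in Casholm — that alternative is enough. Condition met.
  (c) The amount in controversy is 47,100 dollars, which meets the USD 44,000 floor. Satisfied.
  (d) The defendants reside as follows — Mira Holtz in Casholm, Rurik Quill in Casholm, Varga Foundry in Casbourne — not all in Casholm; the claim does not concern real property; the claim is a consumer claim, not an employment claim — no alternative holds. However, the amount in controversy is 47,100 dollars, which meets the $43,500 floor, so the 'unless' proviso supplies this condition. Condition met.
  → Every requirement is satisfied — jurisdiction.
The Normere High Bench:
  (a) The amount in controversy is USD 47,100, which meets the $41,500 floor. Met.
  (b) Varga Foundry is organised under the laws of Normere. Condition met.
  (c) The amount in controversy is USD 47,100, within the $50,000 ceiling, so one alternative holds. Satisfied.
  (d) No party resides in Normere. The proviso rescues it, though: the claim is a consumer claim. Satisfied.
  → Jurisdiction lies.
The Normere Regional Court:
  (a) The amount in controversy is $47,100, within the 50,000 dollars ceiling, so this disjunct is met. And the carve-out is inapplicable — no defendant resides in Normere (they reside in Casholm, Casholm, Casbourne). Satisfied.
  (b) The amount in controversy is 47,100 dollars, which meets the $15,000 floor, which satisfies one of the alternatives. Satisfied.
  (c) The claim is a consumer claim, not a tort claim, so one alternative holds. Satisfied.
  (d) No defendant resides in Normere (they reside in Casholm, Casholm, Casbourne); the operative events occurred in Morhaven, not Normere — no alternative holds. The proviso rescues it, though: the claim is a consumer claim. Met.
  (e) The claim is a consumer claim. Condition met.
  → All conditions met; jurisdiction exists.
Courts with jurisdiction: the Casholm High Bench, the Normere High Bench, the Normere Regional Court — 3 in total.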